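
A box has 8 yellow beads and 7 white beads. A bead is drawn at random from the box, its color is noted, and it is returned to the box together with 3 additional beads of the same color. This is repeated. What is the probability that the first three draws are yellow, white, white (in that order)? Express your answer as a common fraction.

8/81

Track the composition after each reinforcement of +3.
P = (8/15) · (7/18) · (10/21) = 8/81 ≈ 0.0988.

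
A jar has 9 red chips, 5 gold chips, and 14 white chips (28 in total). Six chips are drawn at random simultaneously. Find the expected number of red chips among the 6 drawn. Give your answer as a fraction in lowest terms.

By linearity of expectation, E[X] = Σ P(draw i is red); by symmetry each draw (even without replacement) has P(red) = 9/28.
E[X] = 6 · 9/28 = 27/14 ≈ 1.9286.

27/14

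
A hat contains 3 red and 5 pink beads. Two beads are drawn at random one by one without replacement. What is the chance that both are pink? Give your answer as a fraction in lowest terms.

5/14

Unordered draws without replacement: count favorable combinations over C(8,2).
Favorable = C(3,0) · C(5,2) = 10; total = C(8,2) = 28.
P = 10/28 = 5/14 ≈ 0.3571.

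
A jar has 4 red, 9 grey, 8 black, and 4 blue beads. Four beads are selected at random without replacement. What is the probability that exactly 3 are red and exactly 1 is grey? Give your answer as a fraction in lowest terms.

18/6325

Unordered draws without replacement: count favorable combinations over C(25,4).
Favorable = C(4,3) · C(9,1) · C(8,0) · C(4,0) = 36; total = C(25,4) = 12650.
P = 36/12650 = 18/6325 ≈ 0.0028.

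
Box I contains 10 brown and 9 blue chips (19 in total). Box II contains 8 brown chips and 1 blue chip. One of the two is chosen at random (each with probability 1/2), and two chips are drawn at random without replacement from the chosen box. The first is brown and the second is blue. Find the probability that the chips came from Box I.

P(E | Box I) = 5/19; P(E | Box II) = 1/9.
P(E) = 1/2·5/19 + 1/2·1/9 = 32/171.
By Bayes' rule, P(Box I | E) = 5/38 / 32/171 = 45/64 ≈ 0.7031.

45/64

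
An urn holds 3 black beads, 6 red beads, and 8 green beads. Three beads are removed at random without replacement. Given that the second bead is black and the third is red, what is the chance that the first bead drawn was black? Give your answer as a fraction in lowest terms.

P(first=black and the second bead is black and the third is red) = (3/17)·(2/16)·(6/15) = 3/340.
P(E) = Σ over first color = 3/340 + 3/136 + 3/85 = 9/136.
By Bayes, P(first=black | E) = 3/340 / 9/136 = 2/15 ≈ 0.1333.

2/15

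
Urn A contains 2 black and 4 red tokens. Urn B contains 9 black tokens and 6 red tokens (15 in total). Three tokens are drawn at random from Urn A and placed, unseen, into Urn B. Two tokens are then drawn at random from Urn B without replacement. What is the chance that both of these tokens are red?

Condition on how many of the transferred tokens are red (from Urn A: 4 red of 6; then Urn B has 18 total).
  1 red: C(4,1)C(2,2)/C(6,3) = 1/5; then P = C(7,2)/C(18,2) = 7/51
  2 red: C(4,2)C(2,1)/C(6,3) = 3/5; then P = C(8,2)/C(18,2) = 28/153
  3 red: C(4,3)C(2,0)/C(6,3) = 1/5; then P = C(9,2)/C(18,2) = 4/17
P(both red) = 47/255 ≈ 0.1843.

47/255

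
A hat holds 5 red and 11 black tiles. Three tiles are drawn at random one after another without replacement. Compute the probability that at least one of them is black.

Use the complement: P(at least one black) = 1 − P(no black).
P(none) = C(5,3)/C(16,3) = 10/560.
So P = 1 − 10/560 = 55/56 ≈ 0.9821.

55/56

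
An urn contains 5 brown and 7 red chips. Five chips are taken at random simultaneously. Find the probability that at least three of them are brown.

Sum the hypergeometric tail for j = 3,…,5 brown chips.
Favorable = C(5,3)·C(7,2) + C(5,4)·C(7,1) + C(5,5)·C(7,0) = 246; total = C(12,5) = 792.
P = 246/792 = 41/132 ≈ 0.3106.

41/132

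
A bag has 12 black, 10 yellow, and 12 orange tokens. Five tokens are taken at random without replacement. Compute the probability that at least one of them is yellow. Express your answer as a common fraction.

893/1054

Use the complement: P(at least one yellow) = 1 − P(no yellow).
P(none) = C(24,5)/C(34,5) = 42504/278256.
So P = 1 − 42504/278256 = 893/1054 ≈ 0.8472.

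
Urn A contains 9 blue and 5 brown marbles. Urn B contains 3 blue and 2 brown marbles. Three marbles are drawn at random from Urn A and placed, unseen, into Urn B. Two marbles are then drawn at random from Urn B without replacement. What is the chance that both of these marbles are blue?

1815/5096

Condition on how many of the transferred marbles are blue (from Urn A: 9 blue of 14; then Urn B has 8 total).
  0 blue: C(9,0)C(5,3)/C(14,3) = 5/182; then P = C(3,2)/C(8,2) = 3/28
  1 blue: C(9,1)C(5,2)/C(14,3) = 45/182; then P = C(4,2)/C(8,2) = 3/14
  2 blue: C(9,2)C(5,1)/C(14,3) = 45/91; then P = C(5,2)/C(8,2) = 5/14
  3 blue: C(9,3)C(5,0)/C(14,3) = 3/13; then P = C(6,2)/C(8,2) = 15/28
P(both blue) = 1815/5096 ≈ 0.3562.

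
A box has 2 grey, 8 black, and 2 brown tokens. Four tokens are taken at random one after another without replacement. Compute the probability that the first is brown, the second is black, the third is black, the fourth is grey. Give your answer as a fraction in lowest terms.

Multiply the conditional probability of each draw in order, without replacement, so each draw removes one from its color and from the total.
P = (2/12) · (8/11) · (7/10) · (2/9) = 28/1485 ≈ 0.0189.

28/1485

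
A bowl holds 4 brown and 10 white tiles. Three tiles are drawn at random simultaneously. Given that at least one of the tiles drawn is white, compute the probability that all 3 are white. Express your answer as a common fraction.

1/3

P(all 3 white) = C(10,3)/C(14,3) = 30/91; P(at least one white) = 1 − C(4,3)/C(14,3) = 90/91.
Since 'all 3 white' ⊆ 'at least one white', P(all 3 | at least one) = 30/91 / 90/91 = 1/3 ≈ 0.3333.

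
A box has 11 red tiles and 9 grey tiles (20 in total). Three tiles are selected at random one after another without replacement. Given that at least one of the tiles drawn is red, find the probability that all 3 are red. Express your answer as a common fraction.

5/32

P(all 3 red) = C(11,3)/C(20,3) = 11/76; P(at least one red) = 1 − C(9,3)/C(20,3) = 88/95.
Since 'all 3 red' ⊆ 'at least one red', P(all 3 | at least one) = 11/76 / 88/95 = 5/32 ≈ 0.1562.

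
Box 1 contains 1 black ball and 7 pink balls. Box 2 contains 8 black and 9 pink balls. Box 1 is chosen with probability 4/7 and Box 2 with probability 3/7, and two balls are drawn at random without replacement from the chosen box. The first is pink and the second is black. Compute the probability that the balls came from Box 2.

27/44

P(E | Box 1) = 1/8; P(E | Box 2) = 9/34.
P(E) = 4/7·1/8 + 3/7·9/34 = 22/119.
By Bayes' rule, P(Box 2 | E) = 27/238 / 22/119 = 27/44 ≈ 0.6136.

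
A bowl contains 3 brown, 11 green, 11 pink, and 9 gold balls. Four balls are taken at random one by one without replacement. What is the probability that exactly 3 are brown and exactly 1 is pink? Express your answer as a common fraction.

Unordered draws without replacement: count favorable combinations over C(34,4).
Favorable = C(3,3) · C(11,0) · C(11,1) · C(9,0) = 11; total = C(34,4) = 46376.
P = 11/46376 = 1/4216 ≈ 0.0002.

1/4216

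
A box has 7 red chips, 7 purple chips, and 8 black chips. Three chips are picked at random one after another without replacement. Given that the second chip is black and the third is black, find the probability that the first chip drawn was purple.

P(first=purple and the second chip is black and the third is black) = (7/22)·(8/21)·(7/20) = 7/165.
P(E) = Σ over first color = 7/165 + 7/165 + 2/55 = 4/33.
By Bayes, P(first=purple | E) = 7/165 / 4/33 = 7/20 ≈ 0.3500.

7/20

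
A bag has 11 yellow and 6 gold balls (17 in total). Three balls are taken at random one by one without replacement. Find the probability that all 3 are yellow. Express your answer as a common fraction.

Unordered draws without replacement: count favorable combinations over C(17,3).
Favorable = C(11,3) · C(6,0) = 165; total = C(17,3) = 680.
P = 165/680 = 33/136 ≈ 0.2426.

33/136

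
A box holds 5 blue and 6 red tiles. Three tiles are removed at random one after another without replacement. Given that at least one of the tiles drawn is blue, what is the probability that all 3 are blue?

P(all 3 blue) = C(5,3)/C(11,3) = 2/33; P(at least one blue) = 1 − C(6,3)/C(11,3) = 29/33.
Since 'all 3 blue' ⊆ 'at least one blue', P(all 3 | at least one) = 2/33 / 29/33 = 2/29 ≈ 0.0690.

2/29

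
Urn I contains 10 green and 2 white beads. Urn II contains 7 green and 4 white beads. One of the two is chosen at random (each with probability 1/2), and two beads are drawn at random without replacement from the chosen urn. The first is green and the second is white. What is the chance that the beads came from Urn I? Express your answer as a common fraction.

25/67

P(E | Urn I) = 5/33; P(E | Urn II) = 14/55.
P(E) = 1/2·5/33 + 1/2·14/55 = 67/330.
By Bayes' rule, P(Urn I | E) = 5/66 / 67/330 = 25/67 ≈ 0.3731.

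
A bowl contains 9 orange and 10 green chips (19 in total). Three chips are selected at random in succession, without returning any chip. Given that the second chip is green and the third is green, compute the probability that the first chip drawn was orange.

9/17

P(first=orange and the second chip is green and the third is green) = (9/19)·(10/18)·(9/17) = 45/323.
P(E) = Σ over first color = 45/323 + 40/323 = 5/19.
By Bayes, P(first=orange | E) = 45/323 / 5/19 = 9/17 ≈ 0.5294.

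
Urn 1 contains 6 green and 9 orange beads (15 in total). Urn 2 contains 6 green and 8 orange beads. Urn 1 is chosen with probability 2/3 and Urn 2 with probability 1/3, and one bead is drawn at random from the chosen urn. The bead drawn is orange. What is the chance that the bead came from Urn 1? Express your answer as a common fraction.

P(orange | Urn 1) = 3/5; P(orange | Urn 2) = 4/7.
P(orange) = 2/3·3/5 + 1/3·4/7 = 62/105.
By Bayes' rule, P(Urn 1 | orange) = 2/5 / 62/105 = 21/31 ≈ 0.6774.

21/31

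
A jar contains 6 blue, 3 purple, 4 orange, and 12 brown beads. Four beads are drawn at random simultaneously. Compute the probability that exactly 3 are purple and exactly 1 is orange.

2/6325

Unordered draws without replacement: count favorable combinations over C(25,4).
Favorable = C(6,0) · C(3,3) · C(4,1) · C(12,0) = 4; total = C(25,4) = 12650.
P = 4/12650 = 2/6325 ≈ 0.0003.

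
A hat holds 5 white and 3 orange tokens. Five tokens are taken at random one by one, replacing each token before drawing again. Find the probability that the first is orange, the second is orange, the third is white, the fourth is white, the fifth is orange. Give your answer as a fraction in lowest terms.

675/32768

Multiply the conditional probability of each draw in order, with replacement (the composition resets each draw).
P = (3/8) · (3/8) · (5/8) · (5/8) · (3/8) = 675/32768 ≈ 0.0206.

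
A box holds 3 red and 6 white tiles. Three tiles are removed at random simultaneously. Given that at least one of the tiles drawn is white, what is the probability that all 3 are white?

20/83

P(all 3 white) = C(6,3)/C(9,3) = 5/21; P(at least one white) = 1 − C(3,3)/C(9,3) = 83/84.
Since 'all 3 white' ⊆ 'at least one white', P(all 3 | at least one) = 5/21 / 83/84 = 20/83 ≈ 0.2410.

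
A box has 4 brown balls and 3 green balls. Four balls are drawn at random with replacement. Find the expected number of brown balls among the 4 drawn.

By linearity of expectation, E[X] = Σ P(draw i is brown); each independent draw has P(brown) = 4/7.
E[X] = 4 · 4/7 = 16/7 ≈ 2.2857.

16/7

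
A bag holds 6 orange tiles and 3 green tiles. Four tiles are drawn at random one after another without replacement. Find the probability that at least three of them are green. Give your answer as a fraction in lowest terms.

1/21

Sum the hypergeometric tail for j = 3,…,3 green tiles.
Favorable = C(3,3)·C(6,1) = 6; total = C(9,4) = 126.
P = 6/126 = 1/21 ≈ 0.0476.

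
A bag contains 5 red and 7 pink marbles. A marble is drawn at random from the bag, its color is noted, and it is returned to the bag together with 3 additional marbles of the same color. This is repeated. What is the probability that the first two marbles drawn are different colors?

Either red then pink, or pink then red; after the first draw the total is 15.
P = (5/12)·(7/15) + (7/12)·(5/15) = 7/18 ≈ 0.3889.

7/18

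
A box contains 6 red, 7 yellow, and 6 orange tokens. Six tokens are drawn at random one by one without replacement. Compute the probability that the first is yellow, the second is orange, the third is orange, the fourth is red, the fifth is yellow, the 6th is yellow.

5/2584

Multiply the conditional probability of each draw in order, without replacement, so each draw removes one from its color and from the total.
P = (7/19) · (6/18) · (5/17) · (6/16) · (6/15) · (5/14) = 5/2584 ≈ 0.0019.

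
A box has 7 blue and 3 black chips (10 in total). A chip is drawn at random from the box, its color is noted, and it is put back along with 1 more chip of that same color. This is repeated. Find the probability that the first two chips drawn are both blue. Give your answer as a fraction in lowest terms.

After a blue draw the box holds 8 blue out of 11.
P = (7/10)·(8/11) = 28/55 ≈ 0.5091.

28/55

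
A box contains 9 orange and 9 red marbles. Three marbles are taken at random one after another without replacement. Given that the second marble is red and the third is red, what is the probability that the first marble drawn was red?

P(first=red and the second marble is red and the third is red) = (9/18)·(8/17)·(7/16) = 7/68.
P(E) = Σ over first color = 9/68 + 7/68 = 4/17.
By Bayes, P(first=red | E) = 7/68 / 4/17 = 7/16 ≈ 0.4375.

7/16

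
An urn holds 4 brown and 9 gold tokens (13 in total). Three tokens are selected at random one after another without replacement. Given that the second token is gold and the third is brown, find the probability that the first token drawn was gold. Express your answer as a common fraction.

P(first=gold and the second token is gold and the third is brown) = (9/13)·(8/12)·(4/11) = 24/143.
P(E) = Σ over first color = 9/143 + 24/143 = 3/13.
By Bayes, P(first=gold | E) = 24/143 / 3/13 = 8/11 ≈ 0.7273.

8/11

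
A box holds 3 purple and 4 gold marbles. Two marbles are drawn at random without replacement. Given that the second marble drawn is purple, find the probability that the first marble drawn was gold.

P(first=gold and the second marble drawn is purple) = (4/7)·(3/6) = 2/7.
P(the second marble drawn is purple) = Σ over first color = 1/7 + 2/7 = 3/7.
By Bayes, P(first=gold | the second marble drawn is purple) = 2/7 / 3/7 = 2/3 ≈ 0.6667.

2/3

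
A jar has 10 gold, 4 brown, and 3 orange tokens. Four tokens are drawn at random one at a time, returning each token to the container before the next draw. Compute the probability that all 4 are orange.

81/83521

Multiply the conditional probability of each draw in order, with replacement (the composition resets each draw).
P = (3/17) · (3/17) · (3/17) · (3/17) = 81/83521 ≈ 0.0010.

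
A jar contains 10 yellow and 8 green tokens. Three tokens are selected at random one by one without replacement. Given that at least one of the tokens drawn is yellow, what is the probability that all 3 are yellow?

3/19

P(all 3 yellow) = C(10,3)/C(18,3) = 5/34; P(at least one yellow) = 1 − C(8,3)/C(18,3) = 95/102.
Since 'all 3 yellow' ⊆ 'at least one yellow', P(all 3 | at least one) = 5/34 / 95/102 = 3/19 ≈ 0.1579.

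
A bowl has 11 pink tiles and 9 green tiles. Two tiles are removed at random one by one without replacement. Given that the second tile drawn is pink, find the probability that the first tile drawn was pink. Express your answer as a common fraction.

P(first=pink and the second tile drawn is pink) = (11/20)·(10/19) = 11/38.
P(the second tile drawn is pink) = Σ over first color = 11/38 + 99/380 = 11/20.
By Bayes, P(first=pink | the second tile drawn is pink) = 11/38 / 11/20 = 10/19 ≈ 0.5263.

10/19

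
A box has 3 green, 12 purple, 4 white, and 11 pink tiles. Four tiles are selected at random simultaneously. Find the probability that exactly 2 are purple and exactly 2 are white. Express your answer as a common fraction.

44/3045

Unordered draws without replacement: count favorable combinations over C(30,4).
Favorable = C(3,0) · C(12,2) · C(4,2) · C(11,0) = 396; total = C(30,4) = 27405.
P = 396/27405 = 44/3045 ≈ 0.0144.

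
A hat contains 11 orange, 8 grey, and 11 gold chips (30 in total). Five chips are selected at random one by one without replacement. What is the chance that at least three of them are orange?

3883/15834

Sum the hypergeometric tail for j = 3,…,5 orange chips.
Favorable = C(11,3)·C(19,2) + C(11,4)·C(19,1) + C(11,5)·C(19,0) = 34947; total = C(30,5) = 142506.
P = 34947/142506 = 3883/15834 ≈ 0.2452.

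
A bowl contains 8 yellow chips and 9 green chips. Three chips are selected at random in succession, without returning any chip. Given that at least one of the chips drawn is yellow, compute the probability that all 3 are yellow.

P(all 3 yellow) = C(8,3)/C(17,3) = 7/85; P(at least one yellow) = 1 − C(9,3)/C(17,3) = 149/170.
Since 'all 3 yellow' ⊆ 'at least one yellow', P(all 3 | at least one) = 7/85 / 149/170 = 14/149 ≈ 0.0940.

14/149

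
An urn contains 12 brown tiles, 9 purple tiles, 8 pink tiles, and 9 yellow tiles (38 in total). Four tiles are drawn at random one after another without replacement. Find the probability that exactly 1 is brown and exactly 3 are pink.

Unordered draws without replacement: count favorable combinations over C(38,4).
Favorable = C(12,1) · C(9,0) · C(8,3) · C(9,0) = 672; total = C(38,4) = 73815.
P = 672/73815 = 32/3515 ≈ 0.0091.

32/3515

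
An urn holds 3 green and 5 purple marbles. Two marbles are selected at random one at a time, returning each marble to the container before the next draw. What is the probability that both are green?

Multiply the conditional probability of each draw in order, with replacement (the composition resets each draw).
P = (3/8) · (3/8) = 9/64 ≈ 0.1406.

9/64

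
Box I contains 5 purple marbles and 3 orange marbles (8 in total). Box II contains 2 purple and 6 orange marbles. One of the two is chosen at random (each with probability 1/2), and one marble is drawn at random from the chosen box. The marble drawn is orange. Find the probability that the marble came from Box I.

1/3

P(orange | Box I) = 3/8; P(orange | Box II) = 3/4.
P(orange) = 1/2·3/8 + 1/2·3/4 = 9/16.
By Bayes' rule, P(Box I | orange) = 3/16 / 9/16 = 1/3 ≈ 0.3333.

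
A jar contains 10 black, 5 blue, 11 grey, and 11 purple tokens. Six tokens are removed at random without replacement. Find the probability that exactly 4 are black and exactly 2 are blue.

Unordered draws without replacement: count favorable combinations over C(37,6).
Favorable = C(10,4) · C(5,2) · C(11,0) · C(11,0) = 2100; total = C(37,6) = 2324784.
P = 2100/2324784 = 25/27676 ≈ 0.0009.

25/27676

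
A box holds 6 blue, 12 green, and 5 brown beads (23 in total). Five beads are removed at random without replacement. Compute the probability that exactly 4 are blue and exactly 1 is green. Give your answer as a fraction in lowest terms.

180/33649

Unordered draws without replacement: count favorable combinations over C(23,5).
Favorable = C(6,4) · C(12,1) · C(5,0) = 180; total = C(23,5) = 33649.
P = 180/33649 = 180/33649 ≈ 0.0053.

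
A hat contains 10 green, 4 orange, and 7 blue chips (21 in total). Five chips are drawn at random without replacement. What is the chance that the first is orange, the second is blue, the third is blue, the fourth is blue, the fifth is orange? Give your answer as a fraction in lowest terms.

1/969

Multiply the conditional probability of each draw in order, without replacement, so each draw removes one from its color and from the total.
P = (4/21) · (7/20) · (6/19) · (5/18) · (3/17) = 1/969 ≈ 0.0010.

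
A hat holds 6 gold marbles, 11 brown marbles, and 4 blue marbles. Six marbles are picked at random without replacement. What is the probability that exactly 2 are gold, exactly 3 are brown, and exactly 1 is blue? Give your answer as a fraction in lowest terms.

825/4522

Unordered draws without replacement: count favorable combinations over C(21,6).
Favorable = C(6,2) · C(11,3) · C(4,1) = 9900; total = C(21,6) = 54264.
P = 9900/54264 = 825/4522 ≈ 0.1824.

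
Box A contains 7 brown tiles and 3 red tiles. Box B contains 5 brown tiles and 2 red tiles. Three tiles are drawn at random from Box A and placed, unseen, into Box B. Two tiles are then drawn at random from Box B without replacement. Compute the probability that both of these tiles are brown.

73/150

Condition on how many of the transferred tiles are brown (from Box A: 7 brown of 10; then Box B has 10 total).
  0 brown: C(7,0)C(3,3)/C(10,3) = 1/120; then P = C(5,2)/C(10,2) = 2/9
  1 brown: C(7,1)C(3,2)/C(10,3) = 7/40; then P = C(6,2)/C(10,2) = 1/3
  2 brown: C(7,2)C(3,1)/C(10,3) = 21/40; then P = C(7,2)/C(10,2) = 7/15
  3 brown: C(7,3)C(3,0)/C(10,3) = 7/24; then P = C(8,2)/C(10,2) = 28/45
P(both brown) = 73/150 ≈ 0.4867.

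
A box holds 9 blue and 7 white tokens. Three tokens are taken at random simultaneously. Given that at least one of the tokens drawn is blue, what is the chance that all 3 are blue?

4/25

P(all 3 blue) = C(9,3)/C(16,3) = 3/20; P(at least one blue) = 1 − C(7,3)/C(16,3) = 15/16.
Since 'all 3 blue' ⊆ 'at least one blue', P(all 3 | at least one) = 3/20 / 15/16 = 4/25 ≈ 0.1600.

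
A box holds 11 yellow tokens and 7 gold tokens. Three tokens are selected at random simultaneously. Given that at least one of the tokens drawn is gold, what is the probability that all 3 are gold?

P(all 3 gold) = C(7,3)/C(18,3) = 35/816; P(at least one gold) = 1 − C(11,3)/C(18,3) = 217/272.
Since 'all 3 gold' ⊆ 'at least one gold', P(all 3 | at least one) = 35/816 / 217/272 = 5/93 ≈ 0.0538.

5/93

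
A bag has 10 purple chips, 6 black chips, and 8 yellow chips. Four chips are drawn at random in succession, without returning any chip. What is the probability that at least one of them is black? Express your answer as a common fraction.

Use the complement: P(at least one black) = 1 − P(no black).
P(none) = C(18,4)/C(24,4) = 3060/10626.
So P = 1 − 3060/10626 = 1261/1771 ≈ 0.7120.

1261/1771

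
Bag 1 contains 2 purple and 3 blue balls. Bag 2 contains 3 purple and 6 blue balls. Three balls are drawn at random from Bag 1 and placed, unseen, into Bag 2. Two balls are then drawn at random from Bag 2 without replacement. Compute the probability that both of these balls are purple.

Condition on how many of the transferred balls are purple (from Bag 1: 2 purple of 5; then Bag 2 has 12 total).
  0 purple: C(2,0)C(3,3)/C(5,3) = 1/10; then P = C(3,2)/C(12,2) = 1/22
  1 purple: C(2,1)C(3,2)/C(5,3) = 3/5; then P = C(4,2)/C(12,2) = 1/11
  2 purple: C(2,2)C(3,1)/C(5,3) = 3/10; then P = C(5,2)/C(12,2) = 5/33
P(both purple) = 23/220 ≈ 0.1045.

23/220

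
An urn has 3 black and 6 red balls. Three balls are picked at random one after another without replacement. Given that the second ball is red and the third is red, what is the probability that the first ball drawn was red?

4/7

P(first=red and the second ball is red and the third is red) = (6/9)·(5/8)·(4/7) = 5/21.
P(E) = Σ over first color = 5/28 + 5/21 = 5/12.
By Bayes, P(first=red | E) = 5/21 / 5/12 = 4/7 ≈ 0.5714.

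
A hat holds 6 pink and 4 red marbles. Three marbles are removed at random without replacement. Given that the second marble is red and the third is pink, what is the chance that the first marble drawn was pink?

5/8

P(first=pink and the second marble is red and the third is pink) = (6/10)·(4/9)·(5/8) = 1/6.
P(E) = Σ over first color = 1/6 + 1/10 = 4/15.
By Bayes, P(first=pink | E) = 1/6 / 4/15 = 5/8 ≈ 0.6250.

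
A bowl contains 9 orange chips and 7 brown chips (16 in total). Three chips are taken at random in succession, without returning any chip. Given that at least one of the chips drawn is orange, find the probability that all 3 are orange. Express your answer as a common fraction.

4/25

P(all 3 orange) = C(9,3)/C(16,3) = 3/20; P(at least one orange) = 1 − C(7,3)/C(16,3) = 15/16.
Since 'all 3 orange' ⊆ 'at least one orange', P(all 3 | at least one) = 3/20 / 15/16 = 4/25 ≈ 0.1600.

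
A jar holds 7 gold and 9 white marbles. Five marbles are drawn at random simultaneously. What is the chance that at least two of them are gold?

10/13

Sum the hypergeometric tail for j = 2,…,5 gold marbles.
Favorable = C(7,2)·C(9,3) + C(7,3)·C(9,2) + C(7,4)·C(9,1) + C(7,5)·C(9,0) = 3360; total = C(16,5) = 4368.
P = 3360/4368 = 10/13 ≈ 0.7692.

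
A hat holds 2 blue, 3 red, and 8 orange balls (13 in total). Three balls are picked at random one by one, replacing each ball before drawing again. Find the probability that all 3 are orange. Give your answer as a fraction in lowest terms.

Multiply the conditional probability of each draw in order, with replacement (the composition resets each draw).
P = (8/13) · (8/13) · (8/13) = 512/2197 ≈ 0.2330.

512/2197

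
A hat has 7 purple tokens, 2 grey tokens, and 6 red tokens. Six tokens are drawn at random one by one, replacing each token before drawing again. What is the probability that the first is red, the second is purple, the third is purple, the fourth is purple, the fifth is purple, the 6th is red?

9604/1265625

Multiply the conditional probability of each draw in order, with replacement (the composition resets each draw).
P = (6/15) · (7/15) · (7/15) · (7/15) · (7/15) · (6/15) = 9604/1265625 ≈ 0.0076.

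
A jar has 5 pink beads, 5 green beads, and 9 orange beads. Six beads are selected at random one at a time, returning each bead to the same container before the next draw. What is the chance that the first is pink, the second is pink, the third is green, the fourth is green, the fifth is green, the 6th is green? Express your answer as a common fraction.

Multiply the conditional probability of each draw in order, with replacement (the composition resets each draw).
P = (5/19) · (5/19) · (5/19) · (5/19) · (5/19) · (5/19) = 15625/47045881 ≈ 0.0003.

15625/47045881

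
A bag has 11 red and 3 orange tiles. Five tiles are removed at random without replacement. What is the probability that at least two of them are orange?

Sum the hypergeometric tail for j = 2,…,3 orange tiles.
Favorable = C(3,2)·C(11,3) + C(3,3)·C(11,2) = 550; total = C(14,5) = 2002.
P = 550/2002 = 25/91 ≈ 0.2747.

25/91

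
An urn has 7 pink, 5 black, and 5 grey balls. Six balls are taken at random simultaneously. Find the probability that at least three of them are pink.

Sum the hypergeometric tail for j = 3,…,6 pink balls.
Favorable = C(7,3)·C(10,3) + C(7,4)·C(10,2) + C(7,5)·C(10,1) + C(7,6)·C(10,0) = 5992; total = C(17,6) = 12376.
P = 5992/12376 = 107/221 ≈ 0.4842.

107/221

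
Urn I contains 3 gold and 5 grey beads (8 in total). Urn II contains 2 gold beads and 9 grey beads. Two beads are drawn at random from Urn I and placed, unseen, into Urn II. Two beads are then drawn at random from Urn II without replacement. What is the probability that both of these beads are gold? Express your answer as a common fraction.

Condition on how many of the transferred beads are gold (from Urn I: 3 gold of 8; then Urn II has 13 total).
  0 gold: C(3,0)C(5,2)/C(8,2) = 5/14; then P = C(2,2)/C(13,2) = 1/78
  1 gold: C(3,1)C(5,1)/C(8,2) = 15/28; then P = C(3,2)/C(13,2) = 1/26
  2 gold: C(3,2)C(5,0)/C(8,2) = 3/28; then P = C(4,2)/C(13,2) = 1/13
P(both gold) = 73/2184 ≈ 0.0334.

73/2184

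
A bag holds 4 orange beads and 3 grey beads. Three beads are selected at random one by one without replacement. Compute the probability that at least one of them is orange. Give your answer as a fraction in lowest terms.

34/35

Use the complement: P(at least one orange) = 1 − P(no orange).
P(none) = C(3,3)/C(7,3) = 1/35.
So P = 1 − 1/35 = 34/35 ≈ 0.9714.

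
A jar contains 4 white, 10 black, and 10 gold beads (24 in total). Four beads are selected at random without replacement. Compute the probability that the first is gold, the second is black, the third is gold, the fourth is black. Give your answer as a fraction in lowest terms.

Multiply the conditional probability of each draw in order, without replacement, so each draw removes one from its color and from the total.
P = (10/24) · (10/23) · (9/22) · (9/21) = 225/7084 ≈ 0.0318.

225/7084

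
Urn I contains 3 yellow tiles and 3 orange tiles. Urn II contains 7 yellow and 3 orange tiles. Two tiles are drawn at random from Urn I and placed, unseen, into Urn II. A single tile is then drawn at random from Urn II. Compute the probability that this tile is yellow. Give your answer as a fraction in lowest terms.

2/3

Condition on how many of the transferred tiles are yellow (from Urn I: 3 yellow of 6; then Urn II has 12 total).
  0 yellow: C(3,0)C(3,2)/C(6,2) = 1/5; then P = 7/12
  1 yellow: C(3,1)C(3,1)/C(6,2) = 3/5; then P = 8/12
  2 yellow: C(3,2)C(3,0)/C(6,2) = 1/5; then P = 9/12
P(yellow from Urn II) = 2/3 ≈ 0.6667.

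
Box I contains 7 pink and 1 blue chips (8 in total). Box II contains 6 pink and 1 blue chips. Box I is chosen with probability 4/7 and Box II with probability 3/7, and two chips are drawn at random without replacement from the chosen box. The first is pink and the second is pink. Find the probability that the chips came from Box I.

7/12

P(E | Box I) = 3/4; P(E | Box II) = 5/7.
P(E) = 4/7·3/4 + 3/7·5/7 = 36/49.
By Bayes' rule, P(Box I | E) = 3/7 / 36/49 = 7/12 ≈ 0.5833.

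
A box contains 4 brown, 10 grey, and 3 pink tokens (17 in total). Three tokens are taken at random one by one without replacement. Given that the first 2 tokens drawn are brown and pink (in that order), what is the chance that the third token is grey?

After removing 1 brown, 1 pink, the box has 10 grey out of 15 remaining.
P(third is grey | given) = 10/15 = 2/3 ≈ 0.6667.

2/3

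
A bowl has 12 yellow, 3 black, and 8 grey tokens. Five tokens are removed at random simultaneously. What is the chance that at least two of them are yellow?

Sum the hypergeometric tail for j = 2,…,5 yellow tokens.
Favorable = C(12,2)·C(11,3) + C(12,3)·C(11,2) + C(12,4)·C(11,1) + C(12,5)·C(11,0) = 29227; total = C(23,5) = 33649.
P = 29227/33649 = 2657/3059 ≈ 0.8686.

2657/3059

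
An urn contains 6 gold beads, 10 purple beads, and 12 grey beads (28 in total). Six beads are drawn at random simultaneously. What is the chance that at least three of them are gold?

Sum the hypergeometric tail for j = 3,…,6 gold beads.
Favorable = C(6,3)·C(22,3) + C(6,4)·C(22,2) + C(6,5)·C(22,1) + C(6,6)·C(22,0) = 34398; total = C(28,6) = 376740.
P = 34398/376740 = 21/230 ≈ 0.0913.

21/230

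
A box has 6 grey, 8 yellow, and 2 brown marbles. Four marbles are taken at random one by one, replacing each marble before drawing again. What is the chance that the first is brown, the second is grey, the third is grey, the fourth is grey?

27/4096

Multiply the conditional probability of each draw in order, with replacement (the composition resets each draw).
P = (2/16) · (6/16) · (6/16) · (6/16) = 27/4096 ≈ 0.0066.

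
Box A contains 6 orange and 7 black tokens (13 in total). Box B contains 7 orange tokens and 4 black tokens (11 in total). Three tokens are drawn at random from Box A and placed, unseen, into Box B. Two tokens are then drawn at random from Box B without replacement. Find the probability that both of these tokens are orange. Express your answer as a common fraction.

813/2366

Condition on how many of the transferred tokens are orange (from Box A: 6 orange of 13; then Box B has 14 total).
  0 orange: C(6,0)C(7,3)/C(13,3) = 35/286; then P = C(7,2)/C(14,2) = 3/13
  1 orange: C(6,1)C(7,2)/C(13,3) = 63/143; then P = C(8,2)/C(14,2) = 4/13
  2 orange: C(6,2)C(7,1)/C(13,3) = 105/286; then P = C(9,2)/C(14,2) = 36/91
  3 orange: C(6,3)C(7,0)/C(13,3) = 10/143; then P = C(10,2)/C(14,2) = 45/91
P(both orange) = 813/2366 ≈ 0.3436.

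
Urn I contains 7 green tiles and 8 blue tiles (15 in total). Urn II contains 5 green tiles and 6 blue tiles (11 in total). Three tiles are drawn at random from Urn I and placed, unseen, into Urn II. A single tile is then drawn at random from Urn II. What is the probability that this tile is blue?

19/35

Condition on how many of the transferred tiles are blue (from Urn I: 8 blue of 15; then Urn II has 14 total).
  0 blue: C(8,0)C(7,3)/C(15,3) = 1/13; then P = 6/14
  1 blue: C(8,1)C(7,2)/C(15,3) = 24/65; then P = 7/14
  2 blue: C(8,2)C(7,1)/C(15,3) = 28/65; then P = 8/14
  3 blue: C(8,3)C(7,0)/C(15,3) = 8/65; then P = 9/14
P(blue from Urn II) = 19/35 ≈ 0.5429.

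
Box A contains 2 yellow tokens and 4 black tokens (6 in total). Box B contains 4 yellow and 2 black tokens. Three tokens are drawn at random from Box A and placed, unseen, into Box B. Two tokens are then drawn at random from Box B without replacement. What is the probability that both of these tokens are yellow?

17/60

Condition on how many of the transferred tokens are yellow (from Box A: 2 yellow of 6; then Box B has 9 total).
  0 yellow: C(2,0)C(4,3)/C(6,3) = 1/5; then P = C(4,2)/C(9,2) = 1/6
  1 yellow: C(2,1)C(4,2)/C(6,3) = 3/5; then P = C(5,2)/C(9,2) = 5/18
  2 yellow: C(2,2)C(4,1)/C(6,3) = 1/5; then P = C(6,2)/C(9,2) = 5/12
P(both yellow) = 17/60 ≈ 0.2833.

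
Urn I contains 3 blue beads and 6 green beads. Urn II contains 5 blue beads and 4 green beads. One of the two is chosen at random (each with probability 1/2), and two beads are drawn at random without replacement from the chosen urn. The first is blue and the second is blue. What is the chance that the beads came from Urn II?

10/13

P(E | Urn I) = 1/12; P(E | Urn II) = 5/18.
P(E) = 1/2·1/12 + 1/2·5/18 = 13/72.
By Bayes' rule, P(Urn II | E) = 5/36 / 13/72 = 10/13 ≈ 0.7692.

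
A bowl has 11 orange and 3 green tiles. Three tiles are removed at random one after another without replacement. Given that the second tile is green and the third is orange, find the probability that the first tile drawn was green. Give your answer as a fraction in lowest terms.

1/6

P(first=green and the second tile is green and the third is orange) = (3/14)·(2/13)·(11/12) = 11/364.
P(E) = Σ over first color = 55/364 + 11/364 = 33/182.
By Bayes, P(first=green | E) = 11/364 / 33/182 = 1/6 ≈ 0.1667.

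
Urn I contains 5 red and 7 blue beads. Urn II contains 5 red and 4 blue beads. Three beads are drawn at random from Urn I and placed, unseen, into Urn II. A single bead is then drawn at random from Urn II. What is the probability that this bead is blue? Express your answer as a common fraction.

Condition on how many of the transferred beads are blue (from Urn I: 7 blue of 12; then Urn II has 12 total).
  0 blue: C(7,0)C(5,3)/C(12,3) = 1/22; then P = 4/12
  1 blue: C(7,1)C(5,2)/C(12,3) = 7/22; then P = 5/12
  2 blue: C(7,2)C(5,1)/C(12,3) = 21/44; then P = 6/12
  3 blue: C(7,3)C(5,0)/C(12,3) = 7/44; then P = 7/12
P(blue from Urn II) = 23/48 ≈ 0.4792.

23/48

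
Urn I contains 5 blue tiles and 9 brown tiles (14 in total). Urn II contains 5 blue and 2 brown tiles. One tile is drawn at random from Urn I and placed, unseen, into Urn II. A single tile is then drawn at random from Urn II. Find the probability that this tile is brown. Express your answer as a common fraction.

37/112

Condition on how many of the transferred tiles are brown (from Urn I: 9 brown of 14; then Urn II has 8 total).
  0 brown: C(9,0)C(5,1)/C(14,1) = 5/14; then P = 2/8
  1 brown: C(9,1)C(5,0)/C(14,1) = 9/14; then P = 3/8
P(brown from Urn II) = 37/112 ≈ 0.3304.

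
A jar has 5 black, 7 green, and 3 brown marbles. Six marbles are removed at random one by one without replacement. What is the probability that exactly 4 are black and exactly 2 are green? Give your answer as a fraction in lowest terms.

3/143

Unordered draws without replacement: count favorable combinations over C(15,6).
Favorable = C(5,4) · C(7,2) · C(3,0) = 105; total = C(15,6) = 5005.
P = 105/5005 = 3/143 ≈ 0.0210.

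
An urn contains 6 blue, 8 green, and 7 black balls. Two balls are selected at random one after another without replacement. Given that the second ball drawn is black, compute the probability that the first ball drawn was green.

P(first=green and the second ball drawn is black) = (8/21)·(7/20) = 2/15.
P(the second ball drawn is black) = Σ over first color = 1/10 + 2/15 + 1/10 = 1/3.
By Bayes, P(first=green | the second ball drawn is black) = 2/15 / 1/3 = 2/5 ≈ 0.4000.

2/5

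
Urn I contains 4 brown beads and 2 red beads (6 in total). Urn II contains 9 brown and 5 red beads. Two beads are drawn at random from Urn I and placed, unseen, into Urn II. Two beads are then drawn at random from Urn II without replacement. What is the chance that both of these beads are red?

Condition on how many of the transferred beads are red (from Urn I: 2 red of 6; then Urn II has 16 total).
  0 red: C(2,0)C(4,2)/C(6,2) = 2/5; then P = C(5,2)/C(16,2) = 1/12
  1 red: C(2,1)C(4,1)/C(6,2) = 8/15; then P = C(6,2)/C(16,2) = 1/8
  2 red: C(2,2)C(4,0)/C(6,2) = 1/15; then P = C(7,2)/C(16,2) = 7/40
P(both red) = 67/600 ≈ 0.1117.

67/600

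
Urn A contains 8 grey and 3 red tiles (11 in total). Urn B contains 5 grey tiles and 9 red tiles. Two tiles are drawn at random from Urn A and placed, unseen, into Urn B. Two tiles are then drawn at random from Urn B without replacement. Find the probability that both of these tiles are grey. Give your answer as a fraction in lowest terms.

163/1100

Condition on how many of the transferred tiles are grey (from Urn A: 8 grey of 11; then Urn B has 16 total).
  0 grey: C(8,0)C(3,2)/C(11,2) = 3/55; then P = C(5,2)/C(16,2) = 1/12
  1 grey: C(8,1)C(3,1)/C(11,2) = 24/55; then P = C(6,2)/C(16,2) = 1/8
  2 grey: C(8,2)C(3,0)/C(11,2) = 28/55; then P = C(7,2)/C(16,2) = 7/40
P(both grey) = 163/1100 ≈ 0.1482.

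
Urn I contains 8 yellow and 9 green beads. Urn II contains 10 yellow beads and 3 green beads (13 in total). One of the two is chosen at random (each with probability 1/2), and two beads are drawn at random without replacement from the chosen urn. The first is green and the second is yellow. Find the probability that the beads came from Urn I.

P(E | Urn I) = 9/34; P(E | Urn II) = 5/26.
P(E) = 1/2·9/34 + 1/2·5/26 = 101/442.
By Bayes' rule, P(Urn I | E) = 9/68 / 101/442 = 117/202 ≈ 0.5792.

117/202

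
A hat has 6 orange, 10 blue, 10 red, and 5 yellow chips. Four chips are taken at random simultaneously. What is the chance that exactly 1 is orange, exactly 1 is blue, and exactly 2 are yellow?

Unordered draws without replacement: count favorable combinations over C(31,4).
Favorable = C(6,1) · C(10,1) · C(10,0) · C(5,2) = 600; total = C(31,4) = 31465.
P = 600/31465 = 120/6293 ≈ 0.0191.

120/6293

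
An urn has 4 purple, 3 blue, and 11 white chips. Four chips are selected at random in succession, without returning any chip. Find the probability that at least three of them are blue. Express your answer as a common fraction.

1/204

Sum the hypergeometric tail for j = 3,…,3 blue chips.
Favorable = C(3,3)·C(15,1) = 15; total = C(18,4) = 3060.
P = 15/3060 = 1/204 ≈ 0.0049.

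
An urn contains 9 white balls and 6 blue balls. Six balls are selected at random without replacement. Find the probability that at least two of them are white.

90/91

Sum the hypergeometric tail for j = 2,…,6 white balls.
Favorable = C(9,2)·C(6,4) + C(9,3)·C(6,3) + C(9,4)·C(6,2) + C(9,5)·C(6,1) + C(9,6)·C(6,0) = 4950; total = C(15,6) = 5005.
P = 4950/5005 = 90/91 ≈ 0.9890.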